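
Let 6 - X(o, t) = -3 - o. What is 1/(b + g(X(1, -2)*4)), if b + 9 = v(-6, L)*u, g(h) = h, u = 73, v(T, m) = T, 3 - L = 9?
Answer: -1/407 ≈ -0.0024570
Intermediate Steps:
L = -6 (L = 3 - 1*9 = 3 - 9 = -6)
X(o, t) = 9 + o (X(o, t) = 6 - (-3 - o) = 6 + (3 + o) = 9 + o)
b = -447 (b = -9 - 6*73 = -9 - 438 = -447)
1/(b + g(X(1, -2)*4)) = 1/(-447 + (9 + 1)*4) = 1/(-447 + 10*4) = 1/(-447 + 40) = 1/(-407) = -1/407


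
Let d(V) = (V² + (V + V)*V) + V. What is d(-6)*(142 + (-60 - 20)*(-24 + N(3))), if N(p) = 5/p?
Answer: 196724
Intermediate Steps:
d(V) = V + 3*V² (d(V) = (V² + (2*V)*V) + V = (V² + 2*V²) + V = 3*V² + V = V + 3*V²)
d(-6)*(142 + (-60 - 20)*(-24 + N(3))) = (-6*(1 + 3*(-6)))*(142 + (-60 - 20)*(-24 + 5/3)) = (-6*(1 - 18))*(142 - 80*(-24 + 5*(⅓))) = (-6*(-17))*(142 - 80*(-24 + 5/3)) = 102*(142 - 80*(-67/3)) = 102*(142 + 5360/3) = 102*(5786/3) = 196724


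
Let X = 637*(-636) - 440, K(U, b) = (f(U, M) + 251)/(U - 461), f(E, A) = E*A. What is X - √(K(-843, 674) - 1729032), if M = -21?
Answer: -405572 - I*√183756068083/326 ≈ -4.0557e+5 - 1314.9*I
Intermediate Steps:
f(E, A) = A*E
K(U, b) = (251 - 21*U)/(-461 + U) (K(U, b) = (-21*U + 251)/(U - 461) = (251 - 21*U)/(-461 + U))
X = -405572 (X = -405132 - 440 = -405572)
X - √(K(-843, 674) - 1729032) = -405572 - √((251 - 21*(-843))/(-461 - 843) - 1729032) = -405572 - √((251 + 17703)/(-1304) - 1729032) = -405572 - √(-1/1304*17954 - 1729032) = -405572 - √(-8977/652 - 1729032) = -405572 - √(-1127337841/652) = -405572 - I*√183756068083/326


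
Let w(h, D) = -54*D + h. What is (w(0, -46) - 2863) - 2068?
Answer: -2447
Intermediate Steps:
w(h, D) = h - 54*D
(w(0, -46) - 2863) - 2068 = ((0 - 54*(-46)) - 2863) - 2068 = ((0 + 2484) - 2863) - 2068 = (2484 - 2863) - 2068 = -379 - 2068 = -2447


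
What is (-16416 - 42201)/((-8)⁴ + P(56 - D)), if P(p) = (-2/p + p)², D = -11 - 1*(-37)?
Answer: -13188825/1123201 ≈ -11.742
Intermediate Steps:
D = 26 (D = -11 + 37 = 26)
P(p) = (p - 2/p)²
(-16416 - 42201)/((-8)⁴ + P(56 - D)) = (-16416 - 42201)/((-8)⁴ + (-2 + (56 - 1*26)²)²/(56 - 1*26)²) = -58617/(4096 + (-2 + (56 - 26)²)²/(56 - 26)²) = -58617/(4096 + (-2 + 30²)²/30²) = -58617/(4096 + (-2 + 900)²/900) = -58617/(4096 + (1/900)*898²) = -58617/(4096 + (1/900)*806404) = -58617/(4096 + 201601/225) = -58617/1123201/225 = -58617*225/1123201 = -13188825/1123201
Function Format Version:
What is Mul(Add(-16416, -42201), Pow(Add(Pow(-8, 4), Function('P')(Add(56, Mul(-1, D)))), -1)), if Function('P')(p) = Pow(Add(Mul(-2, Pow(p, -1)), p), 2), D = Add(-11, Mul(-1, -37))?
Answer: Rational(-13188825, 1123201) ≈ -11.742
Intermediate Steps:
D = 26 (D = Add(-11, 37) = 26)
Function('P')(p) = Pow(Add(p, Mul(-2, Pow(p, -1))), 2)
Mul(Add(-16416, -42201), Pow(Add(Pow(-8, 4), Function('P')(Add(56, Mul(-1, D)))), -1)) = Mul(Add(-16416, -42201), Pow(Add(Pow(-8, 4), Mul(Pow(Add(56, Mul(-1, 26)), -2), Pow(Add(-2, Pow(Add(56, Mul(-1, 26)), 2)), 2))), -1)) = Mul(-58617, Pow(Add(4096, Mul(Pow(Add(56, -26), -2), Pow(Add(-2, Pow(Add(56, -26), 2)), 2))), -1)) = Mul(-58617, Pow(Add(4096, Mul(Pow(30, -2), Pow(Add(-2, Pow(30, 2)), 2))), -1)) = Mul(-58617, Pow(Add(4096, Mul(Rational(1, 900), Pow(Add(-2, 900), 2))), -1)) = Mul(-58617, Pow(Add(4096, Mul(Rational(1, 900), Pow(898, 2))), -1)) = Mul(-58617, Pow(Add(4096, Mul(Rational(1, 900), 806404)), -1)) = Mul(-58617, Pow(Add(4096, Rational(201601, 225)), -1)) = Mul(-58617, Pow(Rational(1123201, 225), -1)) = Mul(-58617, Rational(225, 1123201)) = Rational(-13188825, 1123201)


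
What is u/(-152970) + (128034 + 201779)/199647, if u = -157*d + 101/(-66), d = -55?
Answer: 39704172677/24884445740 ≈ 1.5955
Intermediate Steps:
u = 569809/66 (u = -157*(-55) + 101/(-66) = 8635 + 101*(-1/66) = 8635 - 101/66 = 569809/66 ≈ 8633.5)
u/(-152970) + (128034 + 201779)/199647 = (569809/66)/(-152970) + (128034 + 201779)/199647 = (569809/66)*(-1/152970) + 329813*(1/199647) = -569809/10096020 + 329813/199647 = 39704172677/24884445740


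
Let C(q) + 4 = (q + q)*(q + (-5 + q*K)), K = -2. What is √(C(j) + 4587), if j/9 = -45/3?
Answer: I*√30517 ≈ 174.69*I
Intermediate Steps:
j = -135 (j = 9*(-45/3) = 9*(-45*⅓) = 9*(-15) = -135)
C(q) = -4 + 2*q*(-5 - q) (C(q) = -4 + (q + q)*(q + (-5 + q*(-2))) = -4 + (2*q)*(q + (-5 - 2*q)) = -4 + (2*q)*(-5 - q) = -4 + 2*q*(-5 - q))
√(C(j) + 4587) = √((-4 - 10*(-135) - 2*(-135)²) + 4587) = √((-4 + 1350 - 2*18225) + 4587) = √((-4 + 1350 - 36450) + 4587) = √(-35104 + 4587) = √(-30517) = I*√30517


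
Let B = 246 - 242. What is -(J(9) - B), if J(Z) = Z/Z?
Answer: 3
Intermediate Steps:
J(Z) = 1
B = 4
-(J(9) - B) = -(1 - 1*4) = -(1 - 4) = -1*(-3) = 3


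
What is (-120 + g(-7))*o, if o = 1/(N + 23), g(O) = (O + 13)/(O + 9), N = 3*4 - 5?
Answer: -39/10 ≈ -3.9000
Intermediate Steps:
N = 7 (N = 12 - 5 = 7)
g(O) = (13 + O)/(9 + O)
o = 1/30 (o = 1/(7 + 23) = 1/30 ≈ 0.033333)
(-120 + g(-7))*o = (-120 + (13 - 7)/(9 - 7))*(1/30) = (-120 + 6/2)*(1/30) = (-120 + (½)*6)*(1/30) = (-120 + 3)*(1/30) = -117*1/30 = -39/10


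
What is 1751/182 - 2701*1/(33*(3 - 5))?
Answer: 151787/3003 ≈ 50.545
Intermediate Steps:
1751/182 - 2701*1/(33*(3 - 5)) = 1751*(1/182) - 2701/((-2*33)) = 1751/182 - 2701/(-66) = 1751/182 - 2701*(-1/66) = 1751/182 + 2701/66 = 151787/3003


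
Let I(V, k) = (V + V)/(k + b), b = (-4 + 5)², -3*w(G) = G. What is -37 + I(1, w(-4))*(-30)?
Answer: -439/7 ≈ -62.714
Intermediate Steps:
w(G) = -G/3
b = 1 (b = 1² = 1)
I(V, k) = 2*V/(1 + k) (I(V, k) = (V + V)/(k + 1) = (2*V)/(1 + k) = 2*V/(1 + k))
-37 + I(1, w(-4))*(-30) = -37 + (2*1/(1 - ⅓*(-4)))*(-30) = -37 + (2*1/(1 + 4/3))*(-30) = -37 + (2*1/(7/3))*(-30) = -37 + (2*1*(3/7))*(-30) = -37 + (6/7)*(-30) = -37 - 180/7 = -439/7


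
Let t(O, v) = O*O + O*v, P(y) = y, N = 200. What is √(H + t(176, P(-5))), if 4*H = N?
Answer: √30146 ≈ 173.63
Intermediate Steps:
H = 50 (H = (¼)*200 = 50)
t(O, v) = O² + O*v
√(H + t(176, P(-5))) = √(50 + 176*(176 - 5)) = √(50 + 176*171) = √(50 + 30096) = √30146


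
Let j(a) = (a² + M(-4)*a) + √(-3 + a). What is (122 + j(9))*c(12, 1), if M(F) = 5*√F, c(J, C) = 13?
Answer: 2639 + 13*√6 + 1170*I ≈ 2670.8 + 1170.0*I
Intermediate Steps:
j(a) = a² + √(-3 + a) + 10*I*a (j(a) = (a² + (5*√(-4))*a) + √(-3 + a) = (a² + (5*(2*I))*a) + √(-3 + a) = (a² + (10*I)*a) + √(-3 + a) = (a² + 10*I*a) + √(-3 + a) = a² + √(-3 + a) + 10*I*a)
(122 + j(9))*c(12, 1) = (122 + (9² + √(-3 + 9) + 10*I*9))*13 = (122 + (81 + √6 + 90*I))*13 = (203 + √6 + 90*I)*13 = 2639 + 13*√6 + 1170*I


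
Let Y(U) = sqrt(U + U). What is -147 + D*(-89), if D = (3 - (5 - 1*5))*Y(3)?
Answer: -147 - 267*sqrt(6) ≈ -801.01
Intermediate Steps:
Y(U) = sqrt(2)*sqrt(U) (Y(U) = sqrt(2*U) = sqrt(2)*sqrt(U))
D = 3*sqrt(6) (D = (3 - (5 - 1*5))*(sqrt(2)*sqrt(3)) = (3 - (5 - 5))*sqrt(6) = (3 - 1*0)*sqrt(6) = (3 + 0)*sqrt(6) = 3*sqrt(6) ≈ 7.3485)
-147 + D*(-89) = -147 + (3*sqrt(6))*(-89) = -147 - 267*sqrt(6)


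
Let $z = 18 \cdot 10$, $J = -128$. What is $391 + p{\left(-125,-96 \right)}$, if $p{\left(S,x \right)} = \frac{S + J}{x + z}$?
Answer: $\frac{32591}{84} \approx 387.99$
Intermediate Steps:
$z = 180$
$p{\left(S,x \right)} = \frac{-128 + S}{180 + x}$ ($p{\left(S,x \right)} = \frac{S - 128}{x + 180} = \frac{-128 + S}{180 + x}$)
$391 + p{\left(-125,-96 \right)} = 391 + \frac{-128 - 125}{180 - 96} = 391 + \frac{1}{84} \left(-253\right) = 391 - \frac{253}{84} = \frac{32591}{84}$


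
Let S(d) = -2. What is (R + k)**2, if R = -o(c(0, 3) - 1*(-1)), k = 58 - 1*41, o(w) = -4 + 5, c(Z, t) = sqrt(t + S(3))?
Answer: 256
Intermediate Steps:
c(Z, t) = sqrt(-2 + t) (c(Z, t) = sqrt(t - 2) = sqrt(-2 + t))
o(w) = 1
k = 17 (k = 58 - 41 = 17)
R = -1 (R = -1*1 = -1)
(R + k)**2 = (-1 + 17)**2 = 16**2 = 256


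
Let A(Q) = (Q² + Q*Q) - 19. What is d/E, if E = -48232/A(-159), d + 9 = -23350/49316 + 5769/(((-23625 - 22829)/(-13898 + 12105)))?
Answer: -3085730065407391/13811989622456 ≈ -223.41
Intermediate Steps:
A(Q) = -19 + 2*Q² (A(Q) = (Q² + Q²) - 19 = 2*Q² - 19 = -19 + 2*Q²)
d = 61051581137/286365683 (d = -9 + (-23350/49316 + 5769/(((-23625 - 22829)/(-13898 + 12105)))) = -9 + (-23350*1/49316 + 5769/((-46454/(-1793)))) = -9 + (-11675/24658 + 5769/((-46454*(-1/1793)))) = -9 + (-11675/24658 + 5769/(46454/1793)) = -9 + (-11675/24658 + 5769*(1793/46454)) = -9 + (-11675/24658 + 10343817/46454) = -9 + 63628872284/286365683 = 61051581137/286365683 ≈ 213.19)
E = -48232/50543 (E = -48232/(-19 + 2*(-159)²) = -48232/(-19 + 2*25281) = -48232/(-19 + 50562) = -48232/50543 ≈ -0.95428)
d/E = 61051581137/(286365683*(-48232/50543)) = (61051581137/286365683)*(-50543/48232) = -3085730065407391/13811989622456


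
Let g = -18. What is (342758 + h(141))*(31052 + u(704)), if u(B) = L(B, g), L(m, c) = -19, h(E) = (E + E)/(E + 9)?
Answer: 265921683901/25 ≈ 1.0637e+10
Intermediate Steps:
h(E) = 2*E/(9 + E) (h(E) = (2*E)/(9 + E) = 2*E/(9 + E))
u(B) = -19
(342758 + h(141))*(31052 + u(704)) = (342758 + 2*141/(9 + 141))*(31052 - 19) = (342758 + 2*141/150)*31033 = (342758 + 2*141*(1/150))*31033 = (342758 + 47/25)*31033 = (8568997/25)*31033 = 265921683901/25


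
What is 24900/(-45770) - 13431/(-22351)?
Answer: 5819697/102300527 ≈ 0.056888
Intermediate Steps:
24900/(-45770) - 13431/(-22351) = 24900*(-1/45770) - 13431*(-1/22351) = -2490/4577 + 13431/22351 = 5819697/102300527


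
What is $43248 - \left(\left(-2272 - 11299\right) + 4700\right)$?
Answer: $52119$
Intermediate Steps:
$43248 - \left(\left(-2272 - 11299\right) + 4700\right) = 43248 - \left(-13571 + 4700\right) = 43248 - -8871 = 43248 + 8871 = 52119$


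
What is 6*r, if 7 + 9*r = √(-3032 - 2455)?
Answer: -14/3 + 2*I*√5487/3 ≈ -4.6667 + 49.383*I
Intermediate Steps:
r = -7/9 + I*√5487/9 (r = -7/9 + √(-3032 - 2455)/9 = -7/9 + √(-5487)/9 = -7/9 + (I*√5487)/9 = -7/9 + I*√5487/9 ≈ -0.77778 + 8.2305*I)
6*r = 6*(-7/9 + I*√5487/9) = -14/3 + 2*I*√5487/3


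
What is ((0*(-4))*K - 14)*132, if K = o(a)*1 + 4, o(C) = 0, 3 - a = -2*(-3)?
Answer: -1848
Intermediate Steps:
a = -3 (a = 3 - (-2)*(-3) = 3 - 1*6 = 3 - 6 = -3)
K = 4 (K = 0*1 + 4 = 0 + 4 = 4)
((0*(-4))*K - 14)*132 = ((0*(-4))*4 - 14)*132 = (0*4 - 14)*132 = (0 - 14)*132 = -14*132 = -1848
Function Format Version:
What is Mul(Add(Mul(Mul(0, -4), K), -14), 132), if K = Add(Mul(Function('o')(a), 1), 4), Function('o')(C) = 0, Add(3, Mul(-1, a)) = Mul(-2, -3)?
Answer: -1848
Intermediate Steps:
a = -3 (a = Add(3, Mul(-1, Mul(-2, -3))) = Add(3, Mul(-1, 6)) = Add(3, -6) = -3)
K = 4 (K = Add(Mul(0, 1), 4) = Add(0, 4) = 4)
Mul(Add(Mul(Mul(0, -4), K), -14), 132) = Mul(Add(Mul(Mul(0, -4), 4), -14), 132) = Mul(Add(Mul(0, 4), -14), 132) = Mul(Add(0, -14), 132) = Mul(-14, 132) = -1848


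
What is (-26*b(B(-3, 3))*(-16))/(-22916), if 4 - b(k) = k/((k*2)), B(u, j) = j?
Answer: -364/5729 ≈ -0.063536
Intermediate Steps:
b(k) = 7/2 (b(k) = 4 - k/(k*2) = 4 - k/(2*k) = 4 - k*1/(2*k) = 4 - 1*½ = 4 - ½ = 7/2)
(-26*b(B(-3, 3))*(-16))/(-22916) = (-26*7/2*(-16))/(-22916) = -91*(-16)*(-1/22916) = 1456*(-1/22916) = -364/5729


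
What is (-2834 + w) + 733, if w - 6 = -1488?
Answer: -3583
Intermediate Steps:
w = -1482 (w = 6 - 1488 = -1482)
(-2834 + w) + 733 = (-2834 - 1482) + 733 = -4316 + 733 = -3583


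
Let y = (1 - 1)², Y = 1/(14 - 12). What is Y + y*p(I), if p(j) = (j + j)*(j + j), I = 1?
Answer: ½ ≈ 0.50000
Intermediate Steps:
Y = ½ (Y = 1/2 = ½ ≈ 0.50000)
y = 0 (y = 0² = 0)
p(j) = 4*j² (p(j) = (2*j)*(2*j) = 4*j²)
Y + y*p(I) = ½ + 0*(4*1²) = ½ + 0*(4*1) = ½ + 0*4 = ½ + 0 = ½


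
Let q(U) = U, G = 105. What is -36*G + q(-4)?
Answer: -3784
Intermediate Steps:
-36*G + q(-4) = -36*105 - 4 = -3780 - 4 = -3784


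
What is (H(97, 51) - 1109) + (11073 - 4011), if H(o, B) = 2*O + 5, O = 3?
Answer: 5964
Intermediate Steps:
H(o, B) = 11 (H(o, B) = 2*3 + 5 = 6 + 5 = 11)
(H(97, 51) - 1109) + (11073 - 4011) = (11 - 1109) + (11073 - 4011) = -1098 + 7062 = 5964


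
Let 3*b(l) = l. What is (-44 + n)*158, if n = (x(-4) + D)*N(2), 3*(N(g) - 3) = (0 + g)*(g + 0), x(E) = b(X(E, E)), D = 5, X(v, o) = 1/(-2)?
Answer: -32785/9 ≈ -3642.8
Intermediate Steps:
X(v, o) = -1/2
b(l) = l/3
x(E) = -1/6 (x(E) = (1/3)*(-1/2) = -1/6)
N(g) = 3 + g**2/3 (N(g) = 3 + ((0 + g)*(g + 0))/3 = 3 + (g*g)/3 = 3 + g**2/3)
n = 377/18 (n = (-1/6 + 5)*(3 + (1/3)*2**2) = 29*(3 + (1/3)*4)/6 = 29*(3 + 4/3)/6 = (29/6)*(13/3) = 377/18 ≈ 20.944)
(-44 + n)*158 = (-44 + 377/18)*158 = -415/18*158 = -32785/9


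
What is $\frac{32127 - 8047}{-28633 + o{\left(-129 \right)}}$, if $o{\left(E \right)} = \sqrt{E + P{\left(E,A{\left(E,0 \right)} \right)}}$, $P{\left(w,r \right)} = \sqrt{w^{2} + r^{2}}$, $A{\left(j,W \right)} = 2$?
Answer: $- \frac{24080}{28633 - \sqrt{-129 + \sqrt{16645}}} \approx -0.84099$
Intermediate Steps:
$P{\left(w,r \right)} = \sqrt{r^{2} + w^{2}}$
$o{\left(E \right)} = \sqrt{E + \sqrt{4 + E^{2}}}$ ($o{\left(E \right)} = \sqrt{E + \sqrt{2^{2} + E^{2}}} = \sqrt{E + \sqrt{4 + E^{2}}}$)
$\frac{32127 - 8047}{-28633 + o{\left(-129 \right)}} = \frac{32127 - 8047}{-28633 + \sqrt{-129 + \sqrt{4 + \left(-129\right)^{2}}}} = \frac{24080}{-28633 + \sqrt{-129 + \sqrt{4 + 16641}}} = \frac{24080}{-28633 + \sqrt{-129 + \sqrt{16645}}}$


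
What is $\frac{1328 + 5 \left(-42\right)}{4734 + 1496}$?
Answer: $\frac{559}{3115} \approx 0.17945$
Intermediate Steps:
$\frac{1328 + 5 \left(-42\right)}{4734 + 1496} = \frac{1328 - 210}{6230} = 1118 \cdot \frac{1}{6230} = \frac{559}{3115}$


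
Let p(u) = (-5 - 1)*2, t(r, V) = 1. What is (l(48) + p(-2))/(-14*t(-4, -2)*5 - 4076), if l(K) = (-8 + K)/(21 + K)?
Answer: 394/143037 ≈ 0.0027545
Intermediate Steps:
l(K) = (-8 + K)/(21 + K)
p(u) = -12 (p(u) = -6*2 = -12)
(l(48) + p(-2))/(-14*t(-4, -2)*5 - 4076) = ((-8 + 48)/(21 + 48) - 12)/(-14*1*5 - 4076) = (40/69 - 12)/(-14*5 - 4076) = ((1/69)*40 - 12)/(-70 - 4076) = (40/69 - 12)/(-4146) = -788/69*(-1/4146) = 394/143037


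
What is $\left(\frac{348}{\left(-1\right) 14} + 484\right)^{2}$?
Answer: $\frac{10329796}{49} \approx 2.1081 \cdot 10^{5}$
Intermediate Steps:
$\left(\frac{348}{\left(-1\right) 14} + 484\right)^{2} = \left(\frac{348}{-14} + 484\right)^{2} = \left(348 \left(- \frac{1}{14}\right) + 484\right)^{2} = \left(- \frac{174}{7} + 484\right)^{2} = \left(\frac{3214}{7}\right)^{2} = \frac{10329796}{49}$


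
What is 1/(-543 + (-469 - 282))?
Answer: -1/1294 ≈ -0.00077280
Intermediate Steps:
1/(-543 + (-469 - 282)) = 1/(-543 - 751) = 1/(-1294) = -1/1294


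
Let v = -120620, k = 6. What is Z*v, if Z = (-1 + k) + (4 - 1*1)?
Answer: -964960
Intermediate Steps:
Z = 8 (Z = (-1 + 6) + (4 - 1*1) = 5 + (4 - 1) = 5 + 3 = 8)
Z*v = 8*(-120620) = -964960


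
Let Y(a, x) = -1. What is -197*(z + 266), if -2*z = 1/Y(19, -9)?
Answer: -105001/2 ≈ -52501.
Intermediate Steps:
z = 1/2 (z = -1/2/(-1) = -1/2*(-1) = 1/2 ≈ 0.50000)
-197*(z + 266) = -197*(1/2 + 266) = -197*533/2 = -105001/2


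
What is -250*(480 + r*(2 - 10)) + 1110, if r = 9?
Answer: -100890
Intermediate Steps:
-250*(480 + r*(2 - 10)) + 1110 = -250*(480 + 9*(2 - 10)) + 1110 = -250*(480 + 9*(-8)) + 1110 = -250*(480 - 72) + 1110 = -250*408 + 1110 = -102000 + 1110 = -100890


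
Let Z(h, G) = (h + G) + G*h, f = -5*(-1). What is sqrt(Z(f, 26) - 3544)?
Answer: I*sqrt(3383) ≈ 58.164*I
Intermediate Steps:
f = 5
Z(h, G) = G + h + G*h (Z(h, G) = (G + h) + G*h = G + h + G*h)
sqrt(Z(f, 26) - 3544) = sqrt((26 + 5 + 26*5) - 3544) = sqrt((26 + 5 + 130) - 3544) = sqrt(161 - 3544) = sqrt(-3383) = I*sqrt(3383)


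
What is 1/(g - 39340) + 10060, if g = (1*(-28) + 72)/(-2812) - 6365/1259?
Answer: 350323580412363/34823417624 ≈ 10060.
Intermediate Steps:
g = -4488444/885077 (g = (-28 + 72)*(-1/2812) - 6365*1/1259 = 44*(-1/2812) - 6365/1259 = -11/703 - 6365/1259 = -4488444/885077 ≈ -5.0712)
1/(g - 39340) + 10060 = 1/(-4488444/885077 - 39340) + 10060 = 1/(-34823417624/885077) + 10060 = -885077/34823417624 + 10060 = 350323580412363/34823417624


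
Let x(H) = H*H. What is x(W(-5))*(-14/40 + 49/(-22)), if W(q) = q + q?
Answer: -2835/11 ≈ -257.73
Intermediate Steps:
W(q) = 2*q
x(H) = H²
x(W(-5))*(-14/40 + 49/(-22)) = (2*(-5))²*(-14/40 + 49/(-22)) = (-10)²*(-14*1/40 + 49*(-1/22)) = 100*(-7/20 - 49/22) = 100*(-567/220) = -2835/11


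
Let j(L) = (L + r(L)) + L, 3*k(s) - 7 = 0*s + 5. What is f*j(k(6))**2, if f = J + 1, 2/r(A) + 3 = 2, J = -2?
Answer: -36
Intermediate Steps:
k(s) = 4 (k(s) = 7/3 + (0*s + 5)/3 = 7/3 + (0 + 5)/3 = 7/3 + (1/3)*5 = 7/3 + 5/3 = 4)
r(A) = -2 (r(A) = 2/(-3 + 2) = 2/(-1) = 2*(-1) = -2)
j(L) = -2 + 2*L (j(L) = (L - 2) + L = (-2 + L) + L = -2 + 2*L)
f = -1 (f = -2 + 1 = -1)
f*j(k(6))**2 = -(-2 + 2*4)**2 = -(-2 + 8)**2 = -1*6**2 = -1*36 = -36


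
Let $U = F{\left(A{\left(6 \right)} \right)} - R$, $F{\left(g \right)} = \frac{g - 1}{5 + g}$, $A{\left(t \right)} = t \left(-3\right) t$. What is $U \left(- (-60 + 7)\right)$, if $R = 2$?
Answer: $- \frac{5141}{103} \approx -49.913$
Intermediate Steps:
$A{\left(t \right)} = - 3 t^{2}$ ($A{\left(t \right)} = - 3 t t = - 3 t^{2}$)
$F{\left(g \right)} = \frac{-1 + g}{5 + g}$
$U = - \frac{97}{103}$ ($U = \frac{-1 - 3 \cdot 6^{2}}{5 - 3 \cdot 6^{2}} - 2 = \frac{-1 - 108}{5 - 108} - 2 = \frac{1}{-103} \left(-109\right) - 2 = \left(- \frac{1}{103}\right) \left(-109\right) - 2 = \frac{109}{103} - 2 = - \frac{97}{103} \approx -0.94175$)
$U \left(- (-60 + 7)\right) = - \frac{97 \left(- (-60 + 7)\right)}{103} = - \frac{97 \left(\left(-1\right) \left(-53\right)\right)}{103} = \left(- \frac{97}{103}\right) 53 = - \frac{5141}{103}$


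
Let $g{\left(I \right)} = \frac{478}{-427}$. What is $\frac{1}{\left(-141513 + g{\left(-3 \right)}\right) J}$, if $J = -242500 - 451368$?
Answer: $\frac{61}{5989719260596} \approx 1.0184 \cdot 10^{-11}$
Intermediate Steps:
$g{\left(I \right)} = - \frac{478}{427}$ ($g{\left(I \right)} = 478 \left(- \frac{1}{427}\right) = - \frac{478}{427}$)
$J = -693868$ ($J = -242500 - 451368 = -693868$)
$\frac{1}{\left(-141513 + g{\left(-3 \right)}\right) J} = \frac{1}{\left(-141513 - \frac{478}{427}\right) \left(-693868\right)} = \frac{1}{- \frac{60426529}{427}} \left(- \frac{1}{693868}\right) = \left(- \frac{427}{60426529}\right) \left(- \frac{1}{693868}\right) = \frac{61}{5989719260596}$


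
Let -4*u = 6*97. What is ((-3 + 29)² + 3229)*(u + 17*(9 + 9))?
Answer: 1253505/2 ≈ 6.2675e+5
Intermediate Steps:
u = -291/2 (u = -3*97/2 = -¼*582 = -291/2 ≈ -145.50)
((-3 + 29)² + 3229)*(u + 17*(9 + 9)) = ((-3 + 29)² + 3229)*(-291/2 + 17*(9 + 9)) = (26² + 3229)*(-291/2 + 17*18) = (676 + 3229)*(-291/2 + 306) = 3905*(321/2) = 1253505/2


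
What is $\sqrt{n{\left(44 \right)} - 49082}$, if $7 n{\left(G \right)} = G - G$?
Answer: $i \sqrt{49082} \approx 221.54 i$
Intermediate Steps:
$n{\left(G \right)} = 0$ ($n{\left(G \right)} = \frac{G - G}{7} = \frac{1}{7} \cdot 0 = 0$)
$\sqrt{n{\left(44 \right)} - 49082} = \sqrt{0 - 49082} = \sqrt{-49082} = i \sqrt{49082}$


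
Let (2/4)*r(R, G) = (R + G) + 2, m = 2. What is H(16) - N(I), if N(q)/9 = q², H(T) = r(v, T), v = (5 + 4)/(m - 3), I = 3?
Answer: -63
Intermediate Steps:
v = -9 (v = (5 + 4)/(2 - 3) = 9/(-1) = 9*(-1) = -9)
r(R, G) = 4 + 2*G + 2*R (r(R, G) = 2*((R + G) + 2) = 2*((G + R) + 2) = 2*(2 + G + R) = 4 + 2*G + 2*R)
H(T) = -14 + 2*T (H(T) = 4 + 2*T + 2*(-9) = 4 + 2*T - 18 = -14 + 2*T)
N(q) = 9*q²
H(16) - N(I) = (-14 + 2*16) - 9*3² = (-14 + 32) - 9*9 = 18 - 1*81 = 18 - 81 = -63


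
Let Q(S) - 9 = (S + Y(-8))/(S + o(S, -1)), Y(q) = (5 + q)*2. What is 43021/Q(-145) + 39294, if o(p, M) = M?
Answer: 63846776/1465 ≈ 43581.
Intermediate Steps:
Y(q) = 10 + 2*q
Q(S) = 9 + (-6 + S)/(-1 + S) (Q(S) = 9 + (S + (10 + 2*(-8)))/(S - 1) = 9 + (S + (10 - 16))/(-1 + S) = 9 + (S - 6)/(-1 + S) = 9 + (-6 + S)/(-1 + S))
43021/Q(-145) + 39294 = 43021/((5*(-3 + 2*(-145))/(-1 - 145))) + 39294 = 43021/((5*(-3 - 290)/(-146))) + 39294 = 43021/((5*(-1/146)*(-293))) + 39294 = 43021/(1465/146) + 39294 = 43021*(146/1465) + 39294 = 6281066/1465 + 39294 = 63846776/1465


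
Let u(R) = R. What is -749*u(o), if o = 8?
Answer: -5992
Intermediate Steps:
-749*u(o) = -749*8 = -5992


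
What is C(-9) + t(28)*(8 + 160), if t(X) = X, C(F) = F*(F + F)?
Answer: 4866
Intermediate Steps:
C(F) = 2*F**2 (C(F) = F*(2*F) = 2*F**2)
C(-9) + t(28)*(8 + 160) = 2*(-9)**2 + 28*(8 + 160) = 2*81 + 28*168 = 162 + 4704 = 4866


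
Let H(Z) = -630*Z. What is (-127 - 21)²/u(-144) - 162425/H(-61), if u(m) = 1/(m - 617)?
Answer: -128117536069/7686 ≈ -1.6669e+7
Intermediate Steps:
u(m) = 1/(-617 + m)
(-127 - 21)²/u(-144) - 162425/H(-61) = (-127 - 21)²/(1/(-617 - 144)) - 162425/((-630*(-61))) = (-148)²/(1/(-761)) - 162425/38430 = 21904/(-1/761) - 162425*1/38430 = 21904*(-761) - 32485/7686 = -16668944 - 32485/7686 = -128117536069/7686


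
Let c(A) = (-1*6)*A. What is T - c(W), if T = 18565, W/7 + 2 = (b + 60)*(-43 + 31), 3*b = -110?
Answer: 6721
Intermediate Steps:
b = -110/3 (b = (⅓)*(-110) = -110/3 ≈ -36.667)
W = -1974 (W = -14 + 7*((-110/3 + 60)*(-43 + 31)) = -14 + 7*((70/3)*(-12)) = -14 + 7*(-280) = -14 - 1960 = -1974)
c(A) = -6*A
T - c(W) = 18565 - (-6)*(-1974) = 18565 - 1*11844 = 18565 - 11844 = 6721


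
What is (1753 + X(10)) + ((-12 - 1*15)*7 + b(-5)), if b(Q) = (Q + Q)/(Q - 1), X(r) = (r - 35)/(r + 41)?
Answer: 26608/17 ≈ 1565.2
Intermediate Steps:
X(r) = (-35 + r)/(41 + r)
b(Q) = 2*Q/(-1 + Q) (b(Q) = (2*Q)/(-1 + Q) = 2*Q/(-1 + Q))
(1753 + X(10)) + ((-12 - 1*15)*7 + b(-5)) = (1753 + (-35 + 10)/(41 + 10)) + ((-12 - 1*15)*7 + 2*(-5)/(-1 - 5)) = (1753 - 25/51) + ((-12 - 15)*7 + 2*(-5)/(-6)) = (1753 + (1/51)*(-25)) + (-27*7 + 2*(-5)*(-⅙)) = (1753 - 25/51) + (-189 + 5/3) = 89378/51 - 562/3 = 26608/17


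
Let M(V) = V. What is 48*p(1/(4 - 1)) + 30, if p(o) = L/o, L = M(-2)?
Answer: -258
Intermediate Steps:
L = -2
p(o) = -2/o
48*p(1/(4 - 1)) + 30 = 48*(-2/(1/(4 - 1))) + 30 = 48*(-2/(1/3)) + 30 = 48*(-2/⅓) + 30 = 48*(-2*3) + 30 = 48*(-6) + 30 = -288 + 30 = -258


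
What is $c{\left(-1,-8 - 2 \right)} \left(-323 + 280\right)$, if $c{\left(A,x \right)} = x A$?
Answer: $-430$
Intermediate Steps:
$c{\left(A,x \right)} = A x$
$c{\left(-1,-8 - 2 \right)} \left(-323 + 280\right) = - (-8 - 2) \left(-323 + 280\right) = - (-8 - 2) \left(-43\right) = \left(-1\right) \left(-10\right) \left(-43\right) = 10 \left(-43\right) = -430$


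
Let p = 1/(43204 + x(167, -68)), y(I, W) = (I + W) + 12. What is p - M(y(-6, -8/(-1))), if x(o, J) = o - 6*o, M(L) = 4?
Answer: -169475/42369 ≈ -4.0000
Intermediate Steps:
y(I, W) = 12 + I + W
x(o, J) = -5*o
p = 1/42369 (p = 1/(43204 - 5*167) = 1/(43204 - 835) = 1/42369 ≈ 2.3602e-5)
p - M(y(-6, -8/(-1))) = 1/42369 - 1*4 = 1/42369 - 4 = -169475/42369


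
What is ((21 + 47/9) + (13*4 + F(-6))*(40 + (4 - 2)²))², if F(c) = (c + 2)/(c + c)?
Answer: 439321600/81 ≈ 5.4237e+6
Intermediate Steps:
F(c) = (2 + c)/(2*c) (F(c) = (2 + c)/((2*c)) = (2 + c)*(1/(2*c)) = (2 + c)/(2*c))
((21 + 47/9) + (13*4 + F(-6))*(40 + (4 - 2)²))² = ((21 + 47/9) + (13*4 + (½)*(2 - 6)/(-6))*(40 + (4 - 2)²))² = ((21 + 47*(⅑)) + (52 + (½)*(-⅙)*(-4))*(40 + 2²))² = ((21 + 47/9) + (52 + ⅓)*(40 + 4))² = (236/9 + (157/3)*44)² = (236/9 + 6908/3)² = (20960/9)² = 439321600/81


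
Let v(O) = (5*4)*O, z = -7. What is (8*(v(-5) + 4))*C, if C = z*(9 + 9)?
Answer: 96768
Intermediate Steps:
C = -126 (C = -7*(9 + 9) = -7*18 = -126)
v(O) = 20*O
(8*(v(-5) + 4))*C = (8*(20*(-5) + 4))*(-126) = (8*(-100 + 4))*(-126) = (8*(-96))*(-126) = -768*(-126) = 96768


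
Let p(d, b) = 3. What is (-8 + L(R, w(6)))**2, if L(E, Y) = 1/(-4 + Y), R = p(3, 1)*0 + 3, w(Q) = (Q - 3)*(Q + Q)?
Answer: 65025/1024 ≈ 63.501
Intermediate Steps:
w(Q) = 2*Q*(-3 + Q) (w(Q) = (-3 + Q)*(2*Q) = 2*Q*(-3 + Q))
R = 3 (R = 3*0 + 3 = 0 + 3 = 3)
(-8 + L(R, w(6)))**2 = (-8 + 1/(-4 + 2*6*(-3 + 6)))**2 = (-8 + 1/(-4 + 2*6*3))**2 = (-8 + 1/(-4 + 36))**2 = (-8 + 1/32)**2 = (-255/32)**2 = 65025/1024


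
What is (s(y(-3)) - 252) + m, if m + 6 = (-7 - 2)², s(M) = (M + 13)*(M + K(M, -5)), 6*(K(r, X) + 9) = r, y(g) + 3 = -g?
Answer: -294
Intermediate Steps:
y(g) = -3 - g
K(r, X) = -9 + r/6
s(M) = (-9 + 7*M/6)*(13 + M) (s(M) = (M + 13)*(M + (-9 + M/6)) = (13 + M)*(-9 + 7*M/6) = (-9 + 7*M/6)*(13 + M))
m = 75 (m = -6 + (-7 - 2)² = -6 + (-9)² = -6 + 81 = 75)
(s(y(-3)) - 252) + m = ((-117 + 7*(-3 - 1*(-3))²/6 + 37*(-3 - 1*(-3))/6) - 252) + 75 = ((-117 + 7*(-3 + 3)²/6 + 37*(-3 + 3)/6) - 252) + 75 = ((-117 + (7/6)*0² + (37/6)*0) - 252) + 75 = ((-117 + (7/6)*0 + 0) - 252) + 75 = ((-117 + 0 + 0) - 252) + 75 = (-117 - 252) + 75 = -369 + 75 = -294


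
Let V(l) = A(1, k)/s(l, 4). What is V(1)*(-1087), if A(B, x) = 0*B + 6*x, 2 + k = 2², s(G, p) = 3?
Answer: -4348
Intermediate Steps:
k = 2 (k = -2 + 2² = -2 + 4 = 2)
A(B, x) = 6*x (A(B, x) = 0 + 6*x = 6*x)
V(l) = 4 (V(l) = (6*2)/3 = 12*(⅓) = 4)
V(1)*(-1087) = 4*(-1087) = -4348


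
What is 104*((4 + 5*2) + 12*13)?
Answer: 17680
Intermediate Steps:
104*((4 + 5*2) + 12*13) = 104*((4 + 10) + 156) = 104*(14 + 156) = 104*170 = 17680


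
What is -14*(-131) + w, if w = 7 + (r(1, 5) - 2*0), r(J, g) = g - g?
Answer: 1841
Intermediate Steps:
r(J, g) = 0
w = 7 (w = 7 + (0 - 2*0) = 7 + (0 + 0) = 7 + 0 = 7)
-14*(-131) + w = -14*(-131) + 7 = 1834 + 7 = 1841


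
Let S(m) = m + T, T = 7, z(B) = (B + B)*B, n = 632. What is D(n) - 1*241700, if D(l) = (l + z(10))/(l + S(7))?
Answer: -78068684/323 ≈ -2.4170e+5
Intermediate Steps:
z(B) = 2*B**2 (z(B) = (2*B)*B = 2*B**2)
S(m) = 7 + m (S(m) = m + 7 = 7 + m)
D(l) = (200 + l)/(14 + l) (D(l) = (l + 2*10**2)/(l + (7 + 7)) = (l + 2*100)/(l + 14) = (l + 200)/(14 + l) = (200 + l)/(14 + l))
D(n) - 1*241700 = (200 + 632)/(14 + 632) - 1*241700 = 832/646 - 241700 = (1/646)*832 - 241700 = 416/323 - 241700 = -78068684/323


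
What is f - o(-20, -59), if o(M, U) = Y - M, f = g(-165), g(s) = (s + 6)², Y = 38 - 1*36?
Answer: 25259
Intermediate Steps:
Y = 2 (Y = 38 - 36 = 2)
g(s) = (6 + s)²
f = 25281 (f = (6 - 165)² = (-159)² = 25281)
o(M, U) = 2 - M
f - o(-20, -59) = 25281 - (2 - 1*(-20)) = 25281 - (2 + 20) = 25281 - 1*22 = 25281 - 22 = 25259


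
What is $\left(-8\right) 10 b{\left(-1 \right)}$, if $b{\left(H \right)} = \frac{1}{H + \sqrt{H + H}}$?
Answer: $\frac{80}{3} + \frac{80 i \sqrt{2}}{3} \approx 26.667 + 37.712 i$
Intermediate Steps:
$b{\left(H \right)} = \frac{1}{H + \sqrt{2} \sqrt{H}}$ ($b{\left(H \right)} = \frac{1}{H + \sqrt{2 H}} = \frac{1}{H + \sqrt{2} \sqrt{H}}$)
$\left(-8\right) 10 b{\left(-1 \right)} = \frac{\left(-8\right) 10}{-1 + \sqrt{2} \sqrt{-1}} = - \frac{80}{-1 + \sqrt{2} i} = - \frac{80}{-1 + i \sqrt{2}}$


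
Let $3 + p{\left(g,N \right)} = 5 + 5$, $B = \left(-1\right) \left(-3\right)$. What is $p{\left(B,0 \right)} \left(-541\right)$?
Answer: $-3787$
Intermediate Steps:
$B = 3$
$p{\left(g,N \right)} = 7$ ($p{\left(g,N \right)} = -3 + \left(5 + 5\right) = -3 + 10 = 7$)
$p{\left(B,0 \right)} \left(-541\right) = 7 \left(-541\right) = -3787$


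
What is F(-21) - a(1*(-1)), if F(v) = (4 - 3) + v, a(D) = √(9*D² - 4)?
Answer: -20 - √5 ≈ -22.236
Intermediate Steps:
a(D) = √(-4 + 9*D²)
F(v) = 1 + v
F(-21) - a(1*(-1)) = (1 - 21) - √(-4 + 9*(1*(-1))²) = -20 - √(-4 + 9*(-1)²) = -20 - √(-4 + 9*1) = -20 - √(-4 + 9) = -20 - √5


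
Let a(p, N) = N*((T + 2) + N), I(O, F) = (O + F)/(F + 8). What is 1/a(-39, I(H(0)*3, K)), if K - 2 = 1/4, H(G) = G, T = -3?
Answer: -1681/288 ≈ -5.8368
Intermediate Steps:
K = 9/4 (K = 2 + 1/4 = 2 + ¼ = 9/4 ≈ 2.2500)
I(O, F) = (F + O)/(8 + F)
a(p, N) = N*(-1 + N) (a(p, N) = N*((-3 + 2) + N) = N*(-1 + N))
1/a(-39, I(H(0)*3, K)) = 1/(((9/4 + 0*3)/(8 + 9/4))*(-1 + (9/4 + 0*3)/(8 + 9/4))) = 1/(((9/4 + 0)/(41/4))*(-1 + (9/4 + 0)/(41/4))) = 1/(((4/41)*(9/4))*(-1 + (4/41)*(9/4))) = 1/(9*(-1 + 9/41)/41) = 1/((9/41)*(-32/41)) = 1/(-288/1681) = -1681/288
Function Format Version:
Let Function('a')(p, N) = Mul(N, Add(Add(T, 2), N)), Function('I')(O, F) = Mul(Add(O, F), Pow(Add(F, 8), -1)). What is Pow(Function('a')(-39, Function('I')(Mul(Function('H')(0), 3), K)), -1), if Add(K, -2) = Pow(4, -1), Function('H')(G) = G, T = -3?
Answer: Rational(-1681, 288) ≈ -5.8368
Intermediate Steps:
K = Rational(9, 4) (K = Add(2, Pow(4, -1)) = Add(2, Rational(1, 4)) = Rational(9, 4) ≈ 2.2500)
Function('I')(O, F) = Mul(Pow(Add(8, F), -1), Add(F, O)) (Function('I')(O, F) = Mul(Add(F, O), Pow(Add(8, F), -1)) = Mul(Pow(Add(8, F), -1), Add(F, O)))
Function('a')(p, N) = Mul(N, Add(-1, N)) (Function('a')(p, N) = Mul(N, Add(Add(-3, 2), N)) = Mul(N, Add(-1, N)))
Pow(Function('a')(-39, Function('I')(Mul(Function('H')(0), 3), K)), -1) = Pow(Mul(Mul(Pow(Add(8, Rational(9, 4)), -1), Add(Rational(9, 4), Mul(0, 3))), Add(-1, Mul(Pow(Add(8, Rational(9, 4)), -1), Add(Rational(9, 4), Mul(0, 3))))), -1) = Pow(Mul(Mul(Pow(Rational(41, 4), -1), Add(Rational(9, 4), 0)), Add(-1, Mul(Pow(Rational(41, 4), -1), Add(Rational(9, 4), 0)))), -1) = Pow(Mul(Mul(Rational(4, 41), Rational(9, 4)), Add(-1, Mul(Rational(4, 41), Rational(9, 4)))), -1) = Pow(Mul(Rational(9, 41), Add(-1, Rational(9, 41))), -1) = Pow(Mul(Rational(9, 41), Rational(-32, 41)), -1) = Pow(Rational(-288, 1681), -1) = Rational(-1681, 288)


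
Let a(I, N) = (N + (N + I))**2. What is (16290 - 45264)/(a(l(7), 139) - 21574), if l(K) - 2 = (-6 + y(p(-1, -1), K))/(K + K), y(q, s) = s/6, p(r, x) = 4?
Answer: -204440544/399600937 ≈ -0.51161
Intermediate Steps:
y(q, s) = s/6 (y(q, s) = s*(1/6) = s/6)
l(K) = 2 + (-6 + K/6)/(2*K) (l(K) = 2 + (-6 + K/6)/(K + K) = 2 + (-6 + K/6)/((2*K)) = 2 + (-6 + K/6)*(1/(2*K)) = 2 + (-6 + K/6)/(2*K))
a(I, N) = (I + 2*N)**2 (a(I, N) = (N + (I + N))**2 = (I + 2*N)**2)
(16290 - 45264)/(a(l(7), 139) - 21574) = (16290 - 45264)/(((25/12 - 3/7) + 2*139)**2 - 21574) = -28974/(((25/12 - 3*1/7) + 278)**2 - 21574) = -28974/(((25/12 - 3/7) + 278)**2 - 21574) = -28974/((139/84 + 278)**2 - 21574) = -28974/((23491/84)**2 - 21574) = -28974/(551827081/7056 - 21574) = -28974/399600937/7056 = -28974*7056/399600937 = -204440544/399600937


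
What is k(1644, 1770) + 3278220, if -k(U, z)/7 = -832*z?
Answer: 13586700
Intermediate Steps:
k(U, z) = 5824*z (k(U, z) = -(-5824)*z = 5824*z)
k(1644, 1770) + 3278220 = 5824*1770 + 3278220 = 10308480 + 3278220 = 13586700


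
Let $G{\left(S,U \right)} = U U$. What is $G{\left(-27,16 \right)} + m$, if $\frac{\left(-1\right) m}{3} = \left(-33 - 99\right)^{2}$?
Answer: $-52016$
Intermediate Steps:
$m = -52272$ ($m = - 3 \left(-33 - 99\right)^{2} = - 3 \left(-132\right)^{2} = \left(-3\right) 17424 = -52272$)
$G{\left(S,U \right)} = U^{2}$
$G{\left(-27,16 \right)} + m = 16^{2} - 52272 = 256 - 52272 = -52016$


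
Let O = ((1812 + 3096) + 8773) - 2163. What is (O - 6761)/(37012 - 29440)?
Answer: 4757/7572 ≈ 0.62824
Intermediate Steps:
O = 11518 (O = (4908 + 8773) - 2163 = 13681 - 2163 = 11518)
(O - 6761)/(37012 - 29440) = (11518 - 6761)/(37012 - 29440) = 4757/7572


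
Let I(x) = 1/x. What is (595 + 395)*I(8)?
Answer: 495/4 ≈ 123.75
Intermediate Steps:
(595 + 395)*I(8) = (595 + 395)/8 = 990*(1/8) = 495/4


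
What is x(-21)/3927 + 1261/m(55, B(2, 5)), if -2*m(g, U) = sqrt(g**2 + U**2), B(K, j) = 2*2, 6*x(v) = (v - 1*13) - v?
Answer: -13/23562 - 2522*sqrt(3041)/3041 ≈ -45.734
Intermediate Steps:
x(v) = -13/6 (x(v) = ((v - 1*13) - v)/6 = ((v - 13) - v)/6 = ((-13 + v) - v)/6 = (1/6)*(-13) = -13/6)
B(K, j) = 4
m(g, U) = -sqrt(U**2 + g**2)/2 (m(g, U) = -sqrt(g**2 + U**2)/2 = -sqrt(U**2 + g**2)/2)
x(-21)/3927 + 1261/m(55, B(2, 5)) = -13/6/3927 + 1261/((-sqrt(4**2 + 55**2)/2)) = -13/6*1/3927 + 1261/((-sqrt(16 + 3025)/2)) = -13/23562 + 1261/((-sqrt(3041)/2)) = -13/23562 + 1261*(-2*sqrt(3041)/3041) = -13/23562 - 2522*sqrt(3041)/3041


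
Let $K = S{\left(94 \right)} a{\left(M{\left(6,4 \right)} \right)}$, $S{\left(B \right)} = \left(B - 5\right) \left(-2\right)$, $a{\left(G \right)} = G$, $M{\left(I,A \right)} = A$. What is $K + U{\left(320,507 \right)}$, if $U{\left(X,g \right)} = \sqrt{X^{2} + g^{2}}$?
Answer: $-712 + \sqrt{359449} \approx -112.46$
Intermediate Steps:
$S{\left(B \right)} = 10 - 2 B$ ($S{\left(B \right)} = \left(-5 + B\right) \left(-2\right) = 10 - 2 B$)
$K = -712$ ($K = \left(10 - 188\right) 4 = \left(-178\right) 4 = -712$)
$K + U{\left(320,507 \right)} = -712 + \sqrt{320^{2} + 507^{2}} = -712 + \sqrt{102400 + 257049} = -712 + \sqrt{359449}$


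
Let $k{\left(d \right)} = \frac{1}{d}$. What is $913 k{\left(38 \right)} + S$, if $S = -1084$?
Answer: $- \frac{40279}{38} \approx -1060.0$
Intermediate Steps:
$913 k{\left(38 \right)} + S = \frac{913}{38} - 1084 = - \frac{40279}{38}$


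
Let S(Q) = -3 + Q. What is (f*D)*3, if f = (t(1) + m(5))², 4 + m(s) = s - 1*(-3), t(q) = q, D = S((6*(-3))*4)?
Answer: -5625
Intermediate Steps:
D = -75 (D = -3 + (6*(-3))*4 = -3 - 18*4 = -3 - 72 = -75)
m(s) = -1 + s (m(s) = -4 + (s - 1*(-3)) = -4 + (s + 3) = -4 + (3 + s) = -1 + s)
f = 25 (f = (1 + (-1 + 5))² = (1 + 4)² = 5² = 25)
(f*D)*3 = (25*(-75))*3 = -1875*3 = -5625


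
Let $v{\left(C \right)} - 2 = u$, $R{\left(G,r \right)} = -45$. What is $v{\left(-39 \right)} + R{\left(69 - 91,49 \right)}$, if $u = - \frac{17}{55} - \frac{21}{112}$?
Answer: $- \frac{38277}{880} \approx -43.497$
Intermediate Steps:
$u = - \frac{437}{880}$ ($u = \left(-17\right) \frac{1}{55} - \frac{3}{16} = - \frac{17}{55} - \frac{3}{16} = - \frac{437}{880} \approx -0.49659$)
$v{\left(C \right)} = \frac{1323}{880}$ ($v{\left(C \right)} = 2 - \frac{437}{880} = \frac{1323}{880}$)
$v{\left(-39 \right)} + R{\left(69 - 91,49 \right)} = \frac{1323}{880} - 45 = - \frac{38277}{880}$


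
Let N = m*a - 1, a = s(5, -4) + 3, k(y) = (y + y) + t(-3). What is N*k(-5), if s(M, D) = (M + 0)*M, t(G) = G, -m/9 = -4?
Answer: -13091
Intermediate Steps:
m = 36 (m = -9*(-4) = 36)
s(M, D) = M² (s(M, D) = M*M = M²)
k(y) = -3 + 2*y (k(y) = (y + y) - 3 = 2*y - 3 = -3 + 2*y)
a = 28 (a = 5² + 3 = 25 + 3 = 28)
N = 1007 (N = 36*28 - 1 = 1008 - 1 = 1007)
N*k(-5) = 1007*(-3 + 2*(-5)) = 1007*(-3 - 10) = 1007*(-13) = -13091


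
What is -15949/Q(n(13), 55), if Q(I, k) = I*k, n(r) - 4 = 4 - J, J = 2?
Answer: -15949/330 ≈ -48.330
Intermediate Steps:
n(r) = 6 (n(r) = 4 + (4 - 1*2) = 4 + (4 - 2) = 4 + 2 = 6)
-15949/Q(n(13), 55) = -15949/(6*55) = -15949/330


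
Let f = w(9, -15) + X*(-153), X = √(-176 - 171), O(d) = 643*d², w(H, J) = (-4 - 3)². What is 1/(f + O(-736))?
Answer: 348310577/121320258058195852 + 153*I*√347/121320258058195852 ≈ 2.871e-9 + 2.3492e-14*I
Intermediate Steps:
w(H, J) = 49 (w(H, J) = (-7)² = 49)
X = I*√347 (X = √(-347) = I*√347 ≈ 18.628*I)
f = 49 - 153*I*√347 (f = 49 + (I*√347)*(-153) = 49 - 153*I*√347 ≈ 49.0 - 2850.1*I)
1/(f + O(-736)) = 1/((49 - 153*I*√347) + 643*(-736)²) = 1/((49 - 153*I*√347) + 643*541696) = 1/((49 - 153*I*√347) + 348310528) = 1/(348310577 - 153*I*√347)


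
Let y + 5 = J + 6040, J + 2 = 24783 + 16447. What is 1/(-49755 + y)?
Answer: -1/2492 ≈ -0.00040128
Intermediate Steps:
J = 41228 (J = -2 + (24783 + 16447) = -2 + 41230 = 41228)
y = 47263 (y = -5 + (41228 + 6040) = -5 + 47268 = 47263)
1/(-49755 + y) = 1/(-49755 + 47263) = 1/(-2492) = -1/2492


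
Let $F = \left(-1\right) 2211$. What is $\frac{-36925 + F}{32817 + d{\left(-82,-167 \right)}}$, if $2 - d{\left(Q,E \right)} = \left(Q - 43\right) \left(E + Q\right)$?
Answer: $- \frac{19568}{847} \approx -23.103$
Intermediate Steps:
$d{\left(Q,E \right)} = 2 - \left(-43 + Q\right) \left(E + Q\right)$ ($d{\left(Q,E \right)} = 2 - \left(Q - 43\right) \left(E + Q\right) = 2 - \left(-43 + Q\right) \left(E + Q\right)$)
$F = -2211$
$\frac{-36925 + F}{32817 + d{\left(-82,-167 \right)}} = \frac{-36925 - 2211}{32817 + \left(2 - \left(-82\right)^{2} + 43 \left(-167\right) + 43 \left(-82\right) - \left(-167\right) \left(-82\right)\right)} = - \frac{39136}{32817 - 31123} = - \frac{39136}{1694} = \left(-39136\right) \frac{1}{1694} = - \frac{19568}{847}$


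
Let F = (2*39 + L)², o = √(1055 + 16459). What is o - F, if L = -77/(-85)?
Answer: -44983849/7225 + 3*√1946 ≈ -6093.8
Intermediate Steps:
o = 3*√1946 (o = √17514 = 3*√1946 ≈ 132.34)
L = 77/85 (L = -77*(-1/85) = 77/85 ≈ 0.90588)
F = 44983849/7225 (F = (2*39 + 77/85)² = (78 + 77/85)² = (6707/85)² = 44983849/7225 ≈ 6226.1)
o - F = 3*√1946 - 1*44983849/7225 = 3*√1946 - 44983849/7225 = -44983849/7225 + 3*√1946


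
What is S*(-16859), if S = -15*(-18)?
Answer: -4551930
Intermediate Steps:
S = 270
S*(-16859) = 270*(-16859) = -4551930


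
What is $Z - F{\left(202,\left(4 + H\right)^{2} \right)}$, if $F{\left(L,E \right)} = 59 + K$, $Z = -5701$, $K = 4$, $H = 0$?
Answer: $-5764$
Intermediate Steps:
$F{\left(L,E \right)} = 63$ ($F{\left(L,E \right)} = 59 + 4 = 63$)
$Z - F{\left(202,\left(4 + H\right)^{2} \right)} = -5701 - 63 = -5764$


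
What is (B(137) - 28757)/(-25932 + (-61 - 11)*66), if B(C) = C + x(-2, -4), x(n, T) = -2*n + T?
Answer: 2385/2557 ≈ 0.93273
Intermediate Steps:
x(n, T) = T - 2*n
B(C) = C (B(C) = C + (-4 - 2*(-2)) = C + (-4 + 4) = C + 0 = C)
(B(137) - 28757)/(-25932 + (-61 - 11)*66) = (137 - 28757)/(-25932 + (-61 - 11)*66) = -28620/(-25932 - 72*66) = -28620/(-25932 - 4752) = -28620/(-30684) = -28620*(-1/30684) = 2385/2557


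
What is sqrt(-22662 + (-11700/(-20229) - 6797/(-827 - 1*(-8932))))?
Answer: I*sqrt(67688607552190651015)/54652015 ≈ 150.54*I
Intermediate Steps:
sqrt(-22662 + (-11700/(-20229) - 6797/(-827 - 1*(-8932)))) = sqrt(-22662 + (-11700*(-1/20229) - 6797/(-827 + 8932))) = sqrt(-22662 + (3900/6743 - 6797/8105)) = sqrt(-22662 - 14222671/54652015) = sqrt(-1238538186601/54652015) = I*sqrt(67688607552190651015)/54652015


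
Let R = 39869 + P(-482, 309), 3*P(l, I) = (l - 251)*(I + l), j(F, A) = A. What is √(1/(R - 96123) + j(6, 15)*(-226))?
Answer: 3*I*√662953766041/41953 ≈ 58.224*I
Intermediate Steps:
P(l, I) = (-251 + l)*(I + l)/3 (P(l, I) = ((l - 251)*(I + l))/3 = ((-251 + l)*(I + l))/3 = (-251 + l)*(I + l)/3)
R = 246416/3 (R = 39869 + (-251/3*309 - 251/3*(-482) + (⅓)*(-482)² + (⅓)*309*(-482)) = 39869 + (-25853 + 120982/3 + (⅓)*232324 - 49646) = 39869 + (-25853 + 120982/3 + 232324/3 - 49646) = 39869 + 126809/3 = 246416/3 ≈ 82139.)
√(1/(R - 96123) + j(6, 15)*(-226)) = √(1/(246416/3 - 96123) + 15*(-226)) = √(1/(-41953/3) - 3390) = √(-3/41953 - 3390) = √(-142220673/41953) = 3*I*√662953766041/41953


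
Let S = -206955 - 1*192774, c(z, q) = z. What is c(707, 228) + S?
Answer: -399022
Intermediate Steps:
S = -399729 (S = -206955 - 192774 = -399729)
c(707, 228) + S = 707 - 399729 = -399022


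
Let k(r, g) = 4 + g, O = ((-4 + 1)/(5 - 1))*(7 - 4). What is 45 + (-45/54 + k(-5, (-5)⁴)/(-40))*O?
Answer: 13161/160 ≈ 82.256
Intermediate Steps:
O = -9/4 (O = -3/4*3 = -3*¼*3 = -¾*3 = -9/4 ≈ -2.2500)
45 + (-45/54 + k(-5, (-5)⁴)/(-40))*O = 45 + (-45/54 + (4 + (-5)⁴)/(-40))*(-9/4) = 45 + (-45*1/54 + (4 + 625)*(-1/40))*(-9/4) = 45 + (-⅚ + 629*(-1/40))*(-9/4) = 45 + (-⅚ - 629/40)*(-9/4) = 45 - 1987/120*(-9/4) = 45 + 5961/160 = 13161/160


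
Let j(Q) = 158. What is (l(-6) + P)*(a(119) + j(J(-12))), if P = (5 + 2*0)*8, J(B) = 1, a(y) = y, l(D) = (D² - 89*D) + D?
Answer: 167308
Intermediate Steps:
l(D) = D² - 88*D
P = 40 (P = (5 + 0)*8 = 5*8 = 40)
(l(-6) + P)*(a(119) + j(J(-12))) = (-6*(-88 - 6) + 40)*(119 + 158) = (-6*(-94) + 40)*277 = (564 + 40)*277 = 604*277 = 167308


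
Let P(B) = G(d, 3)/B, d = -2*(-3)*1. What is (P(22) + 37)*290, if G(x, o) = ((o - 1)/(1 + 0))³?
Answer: 119190/11 ≈ 10835.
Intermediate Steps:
d = 6 (d = 6*1 = 6)
G(x, o) = (-1 + o)³ (G(x, o) = ((-1 + o)/1)³ = ((-1 + o)*1)³ = (-1 + o)³)
P(B) = 8/B (P(B) = (-1 + 3)³/B = 2³/B = 8/B)
(P(22) + 37)*290 = (8/22 + 37)*290 = (8*(1/22) + 37)*290 = (4/11 + 37)*290 = (411/11)*290 = 119190/11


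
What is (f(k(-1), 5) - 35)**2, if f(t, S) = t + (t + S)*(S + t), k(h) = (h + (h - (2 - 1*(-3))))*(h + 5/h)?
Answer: 4910656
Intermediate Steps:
k(h) = (-5 + 2*h)*(h + 5/h) (k(h) = (h + (h - (2 + 3)))*(h + 5/h) = (h + (h - 1*5))*(h + 5/h) = (h + (h - 5))*(h + 5/h) = (h + (-5 + h))*(h + 5/h) = (-5 + 2*h)*(h + 5/h))
f(t, S) = t + (S + t)**2 (f(t, S) = t + (S + t)*(S + t) = t + (S + t)**2)
(f(k(-1), 5) - 35)**2 = (((10 - 25/(-1) - 5*(-1) + 2*(-1)**2) + (5 + (10 - 25/(-1) - 5*(-1) + 2*(-1)**2))**2) - 35)**2 = (((10 - 25*(-1) + 5 + 2*1) + (5 + (10 - 25*(-1) + 5 + 2*1))**2) - 35)**2 = (((10 + 25 + 5 + 2) + (5 + (10 + 25 + 5 + 2))**2) - 35)**2 = ((42 + (5 + 42)**2) - 35)**2 = ((42 + 47**2) - 35)**2 = ((42 + 2209) - 35)**2 = (2251 - 35)**2 = 2216**2 = 4910656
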